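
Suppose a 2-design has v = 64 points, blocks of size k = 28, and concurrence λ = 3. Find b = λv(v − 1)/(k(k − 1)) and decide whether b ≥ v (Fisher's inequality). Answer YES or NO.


r = λ(v − 1)/(k − 1) = 3·63/27 = 7.
b = vr/k = 64·7/28 = 16.
Fisher's inequality: b ≥ v ⇔ 16 ≥ 64? NO.

NO


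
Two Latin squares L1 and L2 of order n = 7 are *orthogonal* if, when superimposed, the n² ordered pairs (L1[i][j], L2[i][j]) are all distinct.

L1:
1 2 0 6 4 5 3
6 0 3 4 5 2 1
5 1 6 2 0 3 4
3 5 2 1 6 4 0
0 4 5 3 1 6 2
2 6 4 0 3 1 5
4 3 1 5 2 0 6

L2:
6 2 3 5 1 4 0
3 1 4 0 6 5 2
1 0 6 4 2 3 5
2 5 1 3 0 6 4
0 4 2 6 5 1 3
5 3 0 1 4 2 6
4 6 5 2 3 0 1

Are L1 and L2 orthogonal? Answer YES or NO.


Form the n² = 49 superimposed pairs (L1[i][j], L2[i][j]), row by row (rows and columns indexed from 0):
row 0: (1,6) (2,2) (0,3) (6,5) (4,1) (5,4) (3,0)
row 1: (6,3) (0,1) (3,4) (4,0) (5,6) (2,5) (1,2)
row 2: (5,1) (1,0) (6,6) (2,4) (0,2) (3,3) (4,5)
row 3: (3,2) (5,5) (2,1) (1,3) (6,0) (4,6) (0,4)
row 4: (0,0) (4,4) (5,2) (3,6) (1,5) (6,1) (2,3)
row 5: (2,5) (6,3) (4,0) (0,1) (3,4) (1,2) (5,6)
row 6: (4,4) (3,6) (1,5) (5,2) (2,3) (0,0) (6,1)
Orthogonality requires all 49 pairs distinct.
But the pair (2,5) repeats: cell (1,5) has L1 = 2, L2 = 5, and cell (5,0) has L1 = 2, L2 = 5.
A repeated pair means some other pair never occurs (only 35 distinct pairs out of 49), so the squares are not orthogonal.
Conclusion: NO.

NO


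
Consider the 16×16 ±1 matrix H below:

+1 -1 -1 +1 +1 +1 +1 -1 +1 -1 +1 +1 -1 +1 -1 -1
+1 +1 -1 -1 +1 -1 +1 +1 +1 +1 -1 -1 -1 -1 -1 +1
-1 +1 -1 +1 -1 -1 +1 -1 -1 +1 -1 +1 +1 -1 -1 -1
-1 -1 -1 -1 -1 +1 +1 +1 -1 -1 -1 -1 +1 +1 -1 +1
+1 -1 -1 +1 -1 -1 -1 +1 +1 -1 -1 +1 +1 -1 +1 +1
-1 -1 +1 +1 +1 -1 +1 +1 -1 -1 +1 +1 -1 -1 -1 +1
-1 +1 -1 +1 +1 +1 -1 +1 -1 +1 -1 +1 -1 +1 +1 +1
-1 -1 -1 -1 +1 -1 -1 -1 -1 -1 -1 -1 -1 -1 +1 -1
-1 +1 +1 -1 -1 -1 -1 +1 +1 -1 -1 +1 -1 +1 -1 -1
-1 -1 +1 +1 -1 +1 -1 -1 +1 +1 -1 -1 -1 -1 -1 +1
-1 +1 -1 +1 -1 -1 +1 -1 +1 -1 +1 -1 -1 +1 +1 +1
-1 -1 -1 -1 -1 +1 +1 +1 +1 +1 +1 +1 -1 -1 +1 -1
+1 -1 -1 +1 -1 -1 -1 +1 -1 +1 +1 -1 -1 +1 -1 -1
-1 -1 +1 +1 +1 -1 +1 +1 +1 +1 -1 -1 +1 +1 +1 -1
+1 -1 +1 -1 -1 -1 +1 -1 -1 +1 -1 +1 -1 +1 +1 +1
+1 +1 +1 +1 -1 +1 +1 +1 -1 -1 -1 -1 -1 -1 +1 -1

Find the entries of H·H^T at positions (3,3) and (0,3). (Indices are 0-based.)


Row 0 of H: [1, -1, -1, 1, 1, 1, 1, -1, 1, -1, 1, 1, -1, 1, -1, -1].
Row 3 of H: [-1, -1, -1, -1, -1, 1, 1, 1, -1, -1, -1, -1, 1, 1, -1, 1].
(H·H^T)[3][3] = Σ_j H[3][j]·H[3][j] = (-1)² + (-1)² + (-1)² + (-1)² + (-1)² + (1)² + (1)² + (1)² + (-1)² + (-1)² + (-1)² + (-1)² + (1)² + (1)² + (-1)² + (1)² = 1 + 1 + 1 + 1 + 1 + 1 + 1 + 1 + 1 + 1 + 1 + 1 + 1 + 1 + 1 + 1 = 16.
(H·H^T)[0][3] = Σ_j H[0][j]·H[3][j] = (1)·(-1) + (-1)·(-1) + (-1)·(-1) + (1)·(-1) + (1)·(-1) + (1)·(1) + (1)·(1) + (-1)·(1) + (1)·(-1) + (-1)·(-1) + (1)·(-1) + (1)·(-1) + (-1)·(1) + (1)·(1) + (-1)·(-1) + (-1)·(1) = -1 + 1 + 1 + -1 + -1 + 1 + 1 + -1 + -1 + 1 + -1 + -1 + -1 + 1 + 1 + -1 = -2.
Rows 0 and 3 are not orthogonal (dot product = -2 ≠ 0), so H is not a Hadamard matrix.

(3,3) entry = 16; (0,3) entry = -2.


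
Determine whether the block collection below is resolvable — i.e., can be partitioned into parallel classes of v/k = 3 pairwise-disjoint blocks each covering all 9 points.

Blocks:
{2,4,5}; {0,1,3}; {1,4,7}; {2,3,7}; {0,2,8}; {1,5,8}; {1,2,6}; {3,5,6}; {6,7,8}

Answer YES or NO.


v = 9, block size k = 3, number of blocks = 9.
For resolvability, blocks must partition into parallel classes of size v/k = 3.
Total blocks must therefore be a multiple of 3: 9 = 3·3 + 0 ⇒ divisible ✓.
Consider block {2,3,7}. The only other block(s) in the collection disjoint from it are {1,5,8} — just 1 block(s). Any parallel class containing {2,3,7} would need 2 other blocks each disjoint from it, so no parallel class of size 3 can contain {2,3,7}.
Since every block must belong to some parallel class in a resolution, the collection cannot be partitioned into parallel classes.
Resolvable? NO.

NO


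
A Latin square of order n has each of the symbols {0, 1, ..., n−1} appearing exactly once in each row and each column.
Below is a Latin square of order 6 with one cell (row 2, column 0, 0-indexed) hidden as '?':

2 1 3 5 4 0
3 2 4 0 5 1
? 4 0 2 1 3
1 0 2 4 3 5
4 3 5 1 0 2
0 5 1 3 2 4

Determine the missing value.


Row 2 contains symbols [0, 1, 2, 3, 4] — missing [5].
Column 0 contains symbols [0, 1, 2, 3, 4] — missing [5].
The missing symbol must appear in both missing sets; intersection = [5].
Therefore the hidden value is 5.

Missing value = 5.


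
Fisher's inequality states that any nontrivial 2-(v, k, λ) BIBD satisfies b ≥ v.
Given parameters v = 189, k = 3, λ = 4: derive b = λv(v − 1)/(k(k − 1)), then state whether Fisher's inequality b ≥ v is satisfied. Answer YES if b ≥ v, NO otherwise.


b = λv(v − 1)/(k(k − 1)) = 4·189·188/(3·2) = 142128/6 = 23688.
Compare with v = 189: b ≥ v, so Fisher's inequality holds.

YES


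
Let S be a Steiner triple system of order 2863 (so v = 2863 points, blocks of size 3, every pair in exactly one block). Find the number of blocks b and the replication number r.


An STS(v) is a 2-(v, 3, 1) BIBD: block size k = 3, λ = 1.
Replication: r(k − 1) = λ(v − 1) ⇒ r·2 = 2863 − 1 = 2862 ⇒ r = 1431.
Block count: bk = vr ⇒ b·3 = 2863·1431 = 4096953 ⇒ b = 1365651.

r = 1431, b = 1365651.


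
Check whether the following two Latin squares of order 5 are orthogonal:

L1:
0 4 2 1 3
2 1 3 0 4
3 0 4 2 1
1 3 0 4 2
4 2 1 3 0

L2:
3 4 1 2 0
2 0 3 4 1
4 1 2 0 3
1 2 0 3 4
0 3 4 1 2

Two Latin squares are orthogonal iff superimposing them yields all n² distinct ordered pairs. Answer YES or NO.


Form the n² = 25 superimposed pairs (L1[i][j], L2[i][j]), row by row (rows and columns indexed from 0):
row 0: (0,3) (4,4) (2,1) (1,2) (3,0)
row 1: (2,2) (1,0) (3,3) (0,4) (4,1)
row 2: (3,4) (0,1) (4,2) (2,0) (1,3)
row 3: (1,1) (3,2) (0,0) (4,3) (2,4)
row 4: (4,0) (2,3) (1,4) (3,1) (0,2)
Orthogonality requires all 25 pairs distinct.
Check by first coordinate: for each symbol s of L1, list the L2 entries in the n cells where L1 = s; they must all differ.
  L1 = 0: L2 entries (in reading order) 3, 4, 1, 0, 2 — all 5 distinct ✓
  L1 = 1: L2 entries (in reading order) 2, 0, 3, 1, 4 — all 5 distinct ✓
  L1 = 2: L2 entries (in reading order) 1, 2, 0, 4, 3 — all 5 distinct ✓
  L1 = 3: L2 entries (in reading order) 0, 3, 4, 2, 1 — all 5 distinct ✓
  L1 = 4: L2 entries (in reading order) 4, 1, 2, 3, 0 — all 5 distinct ✓
Every symbol of L1 meets every symbol of L2 exactly once, so all 25 pairs are distinct (25 of 25).
Conclusion: YES.

YES


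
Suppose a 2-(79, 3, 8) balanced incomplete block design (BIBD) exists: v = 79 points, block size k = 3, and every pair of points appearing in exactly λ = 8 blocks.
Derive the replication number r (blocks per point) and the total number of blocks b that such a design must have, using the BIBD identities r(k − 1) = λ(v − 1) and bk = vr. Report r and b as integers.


Any 2-(v, k, λ) BIBD satisfies two necessary conditions:
  (i)  Each point sits in r blocks, and counting incidences through any fixed point gives r(k − 1) = λ(v − 1), so r = λ(v − 1)/(k − 1).
  (ii) Total incidences bk = vr, so b = vr/k.
Step 1: r = λ(v − 1)/(k − 1) = 8·(79 − 1)/(3 − 1) = 8·78/2 = 624/2 = 312.
Step 2: b = vr/k = 79·312/3 = 24648/3 = 8216.
Check integrality: r = 312 ∈ Z ✓, b = 8216 ∈ Z ✓.
(These identities are necessary conditions: they determine r and b for any design with these parameters, but do not by themselves prove that one exists.)

r = 312, b = 8216.


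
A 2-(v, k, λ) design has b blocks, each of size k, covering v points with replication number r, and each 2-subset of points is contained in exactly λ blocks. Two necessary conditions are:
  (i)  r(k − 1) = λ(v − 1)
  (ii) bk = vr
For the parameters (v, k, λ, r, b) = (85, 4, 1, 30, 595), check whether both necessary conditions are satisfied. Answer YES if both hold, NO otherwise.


Condition (i): r(k − 1) = 30·3 = 90; λ(v − 1) = 1·84 = 84. Match? NO.
Condition (ii): bk = 595·4 = 2380; vr = 85·30 = 2550. Match? NO.
Both conditions hold? NO.

NO


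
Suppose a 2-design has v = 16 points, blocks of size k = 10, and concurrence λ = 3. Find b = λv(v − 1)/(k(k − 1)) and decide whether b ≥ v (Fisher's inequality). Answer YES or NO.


b = λv(v − 1)/(k(k − 1)) = 3·16·15/(10·9) = 720/90 = 8.
Compare with v = 16: b < v, so Fisher's inequality fails.

NO


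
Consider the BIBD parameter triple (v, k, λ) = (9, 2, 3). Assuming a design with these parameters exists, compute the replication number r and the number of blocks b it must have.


Any 2-(v, k, λ) BIBD satisfies two necessary conditions:
  (i)  Each point sits in r blocks, and counting incidences through any fixed point gives r(k − 1) = λ(v − 1), so r = λ(v − 1)/(k − 1).
  (ii) Total incidences bk = vr, so b = vr/k.
Step 1: r = λ(v − 1)/(k − 1) = 3·(9 − 1)/(2 − 1) = 3·8/1 = 24/1 = 24.
Step 2: b = vr/k = 9·24/2 = 216/2 = 108.
Check integrality: r = 24 ∈ Z ✓, b = 108 ∈ Z ✓.
(These identities are necessary conditions: they determine r and b for any design with these parameters, but do not by themselves prove that one exists.)

r = 24, b = 108.


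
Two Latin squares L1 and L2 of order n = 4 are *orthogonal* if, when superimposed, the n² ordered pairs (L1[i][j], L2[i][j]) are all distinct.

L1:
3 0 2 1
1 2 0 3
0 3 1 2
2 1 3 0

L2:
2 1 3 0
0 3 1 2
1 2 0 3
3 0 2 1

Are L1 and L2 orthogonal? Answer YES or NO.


Form the n² = 16 superimposed pairs (L1[i][j], L2[i][j]), row by row (rows and columns indexed from 0):
row 0: (3,2) (0,1) (2,3) (1,0)
row 1: (1,0) (2,3) (0,1) (3,2)
row 2: (0,1) (3,2) (1,0) (2,3)
row 3: (2,3) (1,0) (3,2) (0,1)
Orthogonality requires all 16 pairs distinct.
But the pair (1,0) repeats: cell (0,3) has L1 = 1, L2 = 0, and cell (1,0) has L1 = 1, L2 = 0.
A repeated pair means some other pair never occurs (only 4 distinct pairs out of 16), so the squares are not orthogonal.
Conclusion: NO.

NO


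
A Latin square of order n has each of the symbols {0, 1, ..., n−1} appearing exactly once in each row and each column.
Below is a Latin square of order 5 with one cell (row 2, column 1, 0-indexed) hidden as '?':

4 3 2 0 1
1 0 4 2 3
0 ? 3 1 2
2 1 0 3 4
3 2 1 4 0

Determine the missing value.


Row 2 contains symbols [0, 1, 2, 3] — missing [4].
Column 1 contains symbols [0, 1, 2, 3] — missing [4].
The missing symbol must appear in both missing sets; intersection = [4].
Therefore the hidden value is 4.

Missing value = 4.


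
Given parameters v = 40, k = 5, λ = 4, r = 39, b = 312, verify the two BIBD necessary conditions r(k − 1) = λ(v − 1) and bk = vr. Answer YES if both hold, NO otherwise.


Condition (i): r(k − 1) = 39·4 = 156; λ(v − 1) = 4·39 = 156. Match? YES.
Condition (ii): bk = 312·5 = 1560; vr = 40·39 = 1560. Match? YES.
Both conditions hold? YES.

YES


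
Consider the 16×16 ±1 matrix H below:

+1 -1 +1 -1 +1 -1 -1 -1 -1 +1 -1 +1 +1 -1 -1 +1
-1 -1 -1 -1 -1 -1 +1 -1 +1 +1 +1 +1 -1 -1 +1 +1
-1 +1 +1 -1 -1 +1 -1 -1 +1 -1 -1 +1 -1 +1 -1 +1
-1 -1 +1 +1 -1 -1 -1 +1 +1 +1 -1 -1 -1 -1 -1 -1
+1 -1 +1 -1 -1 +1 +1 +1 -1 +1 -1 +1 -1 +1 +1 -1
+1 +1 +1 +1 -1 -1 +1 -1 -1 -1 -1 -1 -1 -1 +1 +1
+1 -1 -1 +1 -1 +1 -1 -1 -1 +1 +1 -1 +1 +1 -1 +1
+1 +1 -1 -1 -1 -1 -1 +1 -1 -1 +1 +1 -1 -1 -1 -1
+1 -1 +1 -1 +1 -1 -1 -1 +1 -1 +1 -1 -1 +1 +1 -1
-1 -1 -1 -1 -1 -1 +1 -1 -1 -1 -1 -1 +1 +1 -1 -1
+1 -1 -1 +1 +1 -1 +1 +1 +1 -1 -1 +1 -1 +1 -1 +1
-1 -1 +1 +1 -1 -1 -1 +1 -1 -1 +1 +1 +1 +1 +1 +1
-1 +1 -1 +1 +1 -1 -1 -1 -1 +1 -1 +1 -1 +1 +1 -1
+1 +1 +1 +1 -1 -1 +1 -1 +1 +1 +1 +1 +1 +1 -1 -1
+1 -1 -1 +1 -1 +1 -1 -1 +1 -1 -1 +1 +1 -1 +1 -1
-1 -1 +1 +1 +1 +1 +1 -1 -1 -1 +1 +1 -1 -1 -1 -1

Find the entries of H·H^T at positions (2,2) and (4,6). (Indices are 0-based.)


Row 2 of H: [-1, 1, 1, -1, -1, 1, -1, -1, 1, -1, -1, 1, -1, 1, -1, 1].
Row 4 of H: [1, -1, 1, -1, -1, 1, 1, 1, -1, 1, -1, 1, -1, 1, 1, -1].
Row 6 of H: [1, -1, -1, 1, -1, 1, -1, -1, -1, 1, 1, -1, 1, 1, -1, 1].
(H·H^T)[2][2] = Σ_j H[2][j]·H[2][j] = (-1)² + (1)² + (1)² + (-1)² + (-1)² + (1)² + (-1)² + (-1)² + (1)² + (-1)² + (-1)² + (1)² + (-1)² + (1)² + (-1)² + (1)² = 1 + 1 + 1 + 1 + 1 + 1 + 1 + 1 + 1 + 1 + 1 + 1 + 1 + 1 + 1 + 1 = 16.
(H·H^T)[4][6] = Σ_j H[4][j]·H[6][j] = (1)·(1) + (-1)·(-1) + (1)·(-1) + (-1)·(1) + (-1)·(-1) + (1)·(1) + (1)·(-1) + (1)·(-1) + (-1)·(-1) + (1)·(1) + (-1)·(1) + (1)·(-1) + (-1)·(1) + (1)·(1) + (1)·(-1) + (-1)·(1) = 1 + 1 + -1 + -1 + 1 + 1 + -1 + -1 + 1 + 1 + -1 + -1 + -1 + 1 + -1 + -1 = -2.
Rows 4 and 6 are not orthogonal (dot product = -2 ≠ 0), so H is not a Hadamard matrix.

(2,2) entry = 16; (4,6) entry = -2.


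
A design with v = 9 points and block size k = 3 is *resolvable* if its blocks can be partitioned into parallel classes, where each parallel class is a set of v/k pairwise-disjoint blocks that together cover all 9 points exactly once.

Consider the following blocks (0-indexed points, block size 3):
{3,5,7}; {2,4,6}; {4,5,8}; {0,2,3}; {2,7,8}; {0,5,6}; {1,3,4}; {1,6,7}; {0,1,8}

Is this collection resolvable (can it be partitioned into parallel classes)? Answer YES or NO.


v = 9, block size k = 3, number of blocks = 9.
For resolvability, blocks must partition into parallel classes of size v/k = 3.
Total blocks must therefore be a multiple of 3: 9 = 3·3 + 0 ⇒ divisible ✓.
Greedy packing gives 3 candidate class(es). Each should be a full parallel class (size 3, covers all 9 points).
  Class 1 (3 blocks): {3,5,7}; {2,4,6}; {0,1,8}. Points covered: [0, 1, 2, 3, 4, 5, 6, 7, 8].
  Class 2 (3 blocks): {4,5,8}; {0,2,3}; {1,6,7}. Points covered: [0, 1, 2, 3, 4, 5, 6, 7, 8].
  Class 3 (3 blocks): {2,7,8}; {0,5,6}; {1,3,4}. Points covered: [0, 1, 2, 3, 4, 5, 6, 7, 8].
All classes full (size 3)? YES. All classes cover every point? YES.
Resolvable? YES.

YES


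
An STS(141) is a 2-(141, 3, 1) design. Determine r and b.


An STS(v) is a 2-(v, 3, 1) BIBD: block size k = 3, λ = 1.
Replication: r(k − 1) = λ(v − 1) ⇒ r·2 = 141 − 1 = 140 ⇒ r = 70.
Block count: bk = vr ⇒ b·3 = 141·70 = 9870 ⇒ b = 3290.

r = 70, b = 3290.


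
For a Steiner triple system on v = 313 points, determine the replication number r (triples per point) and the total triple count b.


An STS(v) is a 2-(v, 3, 1) BIBD: block size k = 3, λ = 1.
Replication: r(k − 1) = λ(v − 1) ⇒ r·2 = 313 − 1 = 312 ⇒ r = 156.
Block count: bk = vr ⇒ b·3 = 313·156 = 48828 ⇒ b = 16276.

r = 156, b = 16276.


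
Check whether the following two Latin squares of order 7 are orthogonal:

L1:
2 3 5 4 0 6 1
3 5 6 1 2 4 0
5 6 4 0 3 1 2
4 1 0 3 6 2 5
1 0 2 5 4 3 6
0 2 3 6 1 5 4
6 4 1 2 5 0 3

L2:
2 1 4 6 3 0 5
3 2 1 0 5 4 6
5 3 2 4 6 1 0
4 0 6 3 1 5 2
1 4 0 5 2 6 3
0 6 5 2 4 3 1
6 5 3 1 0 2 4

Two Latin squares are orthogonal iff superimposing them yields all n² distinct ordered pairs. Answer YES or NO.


Form the n² = 49 superimposed pairs (L1[i][j], L2[i][j]), row by row (rows and columns indexed from 0):
row 0: (2,2) (3,1) (5,4) (4,6) (0,3) (6,0) (1,5)
row 1: (3,3) (5,2) (6,1) (1,0) (2,5) (4,4) (0,6)
row 2: (5,5) (6,3) (4,2) (0,4) (3,6) (1,1) (2,0)
row 3: (4,4) (1,0) (0,6) (3,3) (6,1) (2,5) (5,2)
row 4: (1,1) (0,4) (2,0) (5,5) (4,2) (3,6) (6,3)
row 5: (0,0) (2,6) (3,5) (6,2) (1,4) (5,3) (4,1)
row 6: (6,6) (4,5) (1,3) (2,1) (5,0) (0,2) (3,4)
Orthogonality requires all 49 pairs distinct.
But the pair (4,4) repeats: cell (1,5) has L1 = 4, L2 = 4, and cell (3,0) has L1 = 4, L2 = 4.
A repeated pair means some other pair never occurs (only 35 distinct pairs out of 49), so the squares are not orthogonal.
Conclusion: NO.

NO


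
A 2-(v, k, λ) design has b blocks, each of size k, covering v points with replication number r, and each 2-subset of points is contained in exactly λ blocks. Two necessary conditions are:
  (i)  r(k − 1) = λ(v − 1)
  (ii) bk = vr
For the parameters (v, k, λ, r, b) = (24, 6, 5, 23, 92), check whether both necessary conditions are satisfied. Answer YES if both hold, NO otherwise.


Condition (i): r(k − 1) = 23·5 = 115; λ(v − 1) = 5·23 = 115. Match? YES.
Condition (ii): bk = 92·6 = 552; vr = 24·23 = 552. Match? YES.
Both conditions hold? YES.

YES


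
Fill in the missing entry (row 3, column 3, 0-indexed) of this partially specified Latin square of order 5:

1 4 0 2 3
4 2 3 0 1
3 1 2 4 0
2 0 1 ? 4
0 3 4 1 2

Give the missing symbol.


Row 3 contains symbols [0, 1, 2, 4] — missing [3].
Column 3 contains symbols [0, 1, 2, 4] — missing [3].
The missing symbol must appear in both missing sets; intersection = [3].
Therefore the hidden value is 3.

Missing value = 3.


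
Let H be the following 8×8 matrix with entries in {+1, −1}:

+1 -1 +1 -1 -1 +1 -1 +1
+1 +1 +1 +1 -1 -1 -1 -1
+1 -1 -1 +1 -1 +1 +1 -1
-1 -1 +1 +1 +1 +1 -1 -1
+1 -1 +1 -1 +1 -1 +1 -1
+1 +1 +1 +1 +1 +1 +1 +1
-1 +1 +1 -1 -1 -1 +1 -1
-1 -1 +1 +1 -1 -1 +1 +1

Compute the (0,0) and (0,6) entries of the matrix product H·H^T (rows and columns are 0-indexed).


Row 0 of H: [1, -1, 1, -1, -1, 1, -1, 1].
Row 6 of H: [-1, 1, 1, -1, -1, -1, 1, -1].
(H·H^T)[0][0] = Σ_j H[0][j]·H[0][j] = (1)² + (-1)² + (1)² + (-1)² + (-1)² + (1)² + (-1)² + (1)² = 1 + 1 + 1 + 1 + 1 + 1 + 1 + 1 = 8.
(H·H^T)[0][6] = Σ_j H[0][j]·H[6][j] = (1)·(-1) + (-1)·(1) + (1)·(1) + (-1)·(-1) + (-1)·(-1) + (1)·(-1) + (-1)·(1) + (1)·(-1) = -1 + -1 + 1 + 1 + 1 + -1 + -1 + -1 = -2.
Rows 0 and 6 are not orthogonal (dot product = -2 ≠ 0), so H is not a Hadamard matrix.

(0,0) entry = 8; (0,6) entry = -2.


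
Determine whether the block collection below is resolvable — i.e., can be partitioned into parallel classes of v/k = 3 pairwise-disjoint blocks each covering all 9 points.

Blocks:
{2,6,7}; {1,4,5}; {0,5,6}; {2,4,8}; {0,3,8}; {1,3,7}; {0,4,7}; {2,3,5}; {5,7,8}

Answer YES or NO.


v = 9, block size k = 3, number of blocks = 9.
For resolvability, blocks must partition into parallel classes of size v/k = 3.
Total blocks must therefore be a multiple of 3: 9 = 3·3 + 0 ⇒ divisible ✓.
Consider block {0,4,7}. The only other block(s) in the collection disjoint from it are {2,3,5} — just 1 block(s). Any parallel class containing {0,4,7} would need 2 other blocks each disjoint from it, so no parallel class of size 3 can contain {0,4,7}.
Since every block must belong to some parallel class in a resolution, the collection cannot be partitioned into parallel classes.
Resolvable? NO.

NO


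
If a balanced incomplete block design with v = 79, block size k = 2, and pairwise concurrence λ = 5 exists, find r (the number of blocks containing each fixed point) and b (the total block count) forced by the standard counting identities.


Any 2-(v, k, λ) BIBD satisfies two necessary conditions:
  (i)  Each point sits in r blocks, and counting incidences through any fixed point gives r(k − 1) = λ(v − 1), so r = λ(v − 1)/(k − 1).
  (ii) Total incidences bk = vr, so b = vr/k.
Step 1: r = λ(v − 1)/(k − 1) = 5·(79 − 1)/(2 − 1) = 5·78/1 = 390/1 = 390.
Step 2: b = vr/k = 79·390/2 = 30810/2 = 15405.
Check integrality: r = 390 ∈ Z ✓, b = 15405 ∈ Z ✓.
(These identities are necessary conditions: they determine r and b for any design with these parameters, but do not by themselves prove that one exists.)

r = 390, b = 15405.


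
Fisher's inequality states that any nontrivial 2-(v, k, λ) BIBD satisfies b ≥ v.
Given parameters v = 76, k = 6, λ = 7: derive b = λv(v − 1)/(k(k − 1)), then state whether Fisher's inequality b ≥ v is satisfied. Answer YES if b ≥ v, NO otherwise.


r = λ(v − 1)/(k − 1) = 7·75/5 = 105.
b = vr/k = 76·105/6 = 1330.
Fisher's inequality: b ≥ v ⇔ 1330 ≥ 76? YES.

YES


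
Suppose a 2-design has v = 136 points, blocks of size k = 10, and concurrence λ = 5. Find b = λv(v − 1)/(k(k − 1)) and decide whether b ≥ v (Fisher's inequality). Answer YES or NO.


b = λv(v − 1)/(k(k − 1)) = 5·136·135/(10·9) = 91800/90 = 1020.
Compare with v = 136: b ≥ v, so Fisher's inequality holds.

YES


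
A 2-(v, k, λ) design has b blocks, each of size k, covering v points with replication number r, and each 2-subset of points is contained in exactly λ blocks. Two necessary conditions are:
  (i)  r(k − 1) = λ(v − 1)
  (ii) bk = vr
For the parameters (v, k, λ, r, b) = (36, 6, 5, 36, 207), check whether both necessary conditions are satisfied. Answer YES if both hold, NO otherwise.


Condition (i): r(k − 1) = 36·5 = 180; λ(v − 1) = 5·35 = 175. Match? NO.
Condition (ii): bk = 207·6 = 1242; vr = 36·36 = 1296. Match? NO.
Both conditions hold? NO.

NO


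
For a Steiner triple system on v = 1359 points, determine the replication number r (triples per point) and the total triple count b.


An STS(v) is a 2-(v, 3, 1) BIBD: block size k = 3, λ = 1.
Replication: r(k − 1) = λ(v − 1) ⇒ r·2 = 1359 − 1 = 1358 ⇒ r = 679.
Block count: bk = vr ⇒ b·3 = 1359·679 = 922761 ⇒ b = 307587.
(Check via b = v(v − 1)/6 = 1359·1358/6 = 1845522/6 = 307587.)

r = 679, b = 307587.


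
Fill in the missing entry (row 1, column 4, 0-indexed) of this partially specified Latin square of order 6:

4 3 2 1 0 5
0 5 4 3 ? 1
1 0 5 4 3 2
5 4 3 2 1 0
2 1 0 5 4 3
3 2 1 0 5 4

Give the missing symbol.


Row 1 contains symbols [0, 1, 3, 4, 5] — missing [2].
Column 4 contains symbols [0, 1, 3, 4, 5] — missing [2].
The missing symbol must appear in both missing sets; intersection = [2].
Therefore the hidden value is 2.

Missing value = 2.


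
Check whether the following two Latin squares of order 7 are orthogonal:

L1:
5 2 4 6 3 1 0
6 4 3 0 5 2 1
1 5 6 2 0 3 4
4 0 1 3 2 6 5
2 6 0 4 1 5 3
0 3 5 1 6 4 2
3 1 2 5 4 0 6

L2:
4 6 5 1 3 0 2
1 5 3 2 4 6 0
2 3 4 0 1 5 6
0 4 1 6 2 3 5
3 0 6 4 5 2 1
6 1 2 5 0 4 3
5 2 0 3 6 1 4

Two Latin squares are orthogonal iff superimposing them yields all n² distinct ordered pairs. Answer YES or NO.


Form the n² = 49 superimposed pairs (L1[i][j], L2[i][j]), row by row (rows and columns indexed from 0):
row 0: (5,4) (2,6) (4,5) (6,1) (3,3) (1,0) (0,2)
row 1: (6,1) (4,5) (3,3) (0,2) (5,4) (2,6) (1,0)
row 2: (1,2) (5,3) (6,4) (2,0) (0,1) (3,5) (4,6)
row 3: (4,0) (0,4) (1,1) (3,6) (2,2) (6,3) (5,5)
row 4: (2,3) (6,0) (0,6) (4,4) (1,5) (5,2) (3,1)
row 5: (0,6) (3,1) (5,2) (1,5) (6,0) (4,4) (2,3)
row 6: (3,5) (1,2) (2,0) (5,3) (4,6) (0,1) (6,4)
Orthogonality requires all 49 pairs distinct.
But the pair (6,1) repeats: cell (0,3) has L1 = 6, L2 = 1, and cell (1,0) has L1 = 6, L2 = 1.
A repeated pair means some other pair never occurs (only 28 distinct pairs out of 49), so the squares are not orthogonal.
Conclusion: NO.

NO


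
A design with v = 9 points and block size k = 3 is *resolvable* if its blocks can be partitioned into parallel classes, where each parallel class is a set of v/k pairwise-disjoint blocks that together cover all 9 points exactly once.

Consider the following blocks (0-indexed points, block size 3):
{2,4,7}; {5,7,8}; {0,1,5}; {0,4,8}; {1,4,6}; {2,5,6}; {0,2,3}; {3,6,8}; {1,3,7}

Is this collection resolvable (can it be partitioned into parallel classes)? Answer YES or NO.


v = 9, block size k = 3, number of blocks = 9.
For resolvability, blocks must partition into parallel classes of size v/k = 3.
Total blocks must therefore be a multiple of 3: 9 = 3·3 + 0 ⇒ divisible ✓.
Greedy packing gives 3 candidate class(es). Each should be a full parallel class (size 3, covers all 9 points).
  Class 1 (3 blocks): {2,4,7}; {0,1,5}; {3,6,8}. Points covered: [0, 1, 2, 3, 4, 5, 6, 7, 8].
  Class 2 (3 blocks): {5,7,8}; {1,4,6}; {0,2,3}. Points covered: [0, 1, 2, 3, 4, 5, 6, 7, 8].
  Class 3 (3 blocks): {0,4,8}; {2,5,6}; {1,3,7}. Points covered: [0, 1, 2, 3, 4, 5, 6, 7, 8].
All classes full (size 3)? YES. All classes cover every point? YES.
Resolvable? YES.

YES


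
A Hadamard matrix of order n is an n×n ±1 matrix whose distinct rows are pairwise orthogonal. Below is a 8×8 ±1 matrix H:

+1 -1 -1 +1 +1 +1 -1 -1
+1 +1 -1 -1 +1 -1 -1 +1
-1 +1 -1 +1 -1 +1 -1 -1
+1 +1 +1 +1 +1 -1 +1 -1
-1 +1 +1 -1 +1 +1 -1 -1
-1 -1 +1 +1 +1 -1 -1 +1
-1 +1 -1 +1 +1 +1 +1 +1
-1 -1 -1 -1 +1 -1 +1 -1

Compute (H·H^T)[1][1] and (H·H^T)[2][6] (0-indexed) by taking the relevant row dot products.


Row 1 of H: [1, 1, -1, -1, 1, -1, -1, 1].
Row 2 of H: [-1, 1, -1, 1, -1, 1, -1, -1].
Row 6 of H: [-1, 1, -1, 1, 1, 1, 1, 1].
(H·H^T)[1][1] = Σ_j H[1][j]·H[1][j] = (1)² + (1)² + (-1)² + (-1)² + (1)² + (-1)² + (-1)² + (1)² = 1 + 1 + 1 + 1 + 1 + 1 + 1 + 1 = 8.
(H·H^T)[2][6] = Σ_j H[2][j]·H[6][j] = (-1)·(-1) + (1)·(1) + (-1)·(-1) + (1)·(1) + (-1)·(1) + (1)·(1) + (-1)·(1) + (-1)·(1) = 1 + 1 + 1 + 1 + -1 + 1 + -1 + -1 = 2.
Rows 2 and 6 are not orthogonal (dot product = 2 ≠ 0), so H is not a Hadamard matrix.

(1,1) entry = 8; (2,6) entry = 2.


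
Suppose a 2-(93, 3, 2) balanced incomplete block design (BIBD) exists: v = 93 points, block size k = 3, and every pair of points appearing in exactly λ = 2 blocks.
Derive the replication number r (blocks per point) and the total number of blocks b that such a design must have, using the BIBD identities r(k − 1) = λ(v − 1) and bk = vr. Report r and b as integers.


Any 2-(v, k, λ) BIBD satisfies two necessary conditions:
  (i)  Each point sits in r blocks, and counting incidences through any fixed point gives r(k − 1) = λ(v − 1), so r = λ(v − 1)/(k − 1).
  (ii) Total incidences bk = vr, so b = vr/k.
Step 1: r = λ(v − 1)/(k − 1) = 2·(93 − 1)/(3 − 1) = 2·92/2 = 184/2 = 92.
Step 2: b = vr/k = 93·92/3 = 8556/3 = 2852.
Check integrality: r = 92 ∈ Z ✓, b = 2852 ∈ Z ✓.
(These identities are necessary conditions: they determine r and b for any design with these parameters, but do not by themselves prove that one exists.)

r = 92, b = 2852.


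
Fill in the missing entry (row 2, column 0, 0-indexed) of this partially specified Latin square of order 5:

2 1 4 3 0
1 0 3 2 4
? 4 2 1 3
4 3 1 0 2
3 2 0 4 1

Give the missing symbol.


Row 2 contains symbols [1, 2, 3, 4] — missing [0].
Column 0 contains symbols [1, 2, 3, 4] — missing [0].
The missing symbol must appear in both missing sets; intersection = [0].
Therefore the hidden value is 0.

Missing value = 0.


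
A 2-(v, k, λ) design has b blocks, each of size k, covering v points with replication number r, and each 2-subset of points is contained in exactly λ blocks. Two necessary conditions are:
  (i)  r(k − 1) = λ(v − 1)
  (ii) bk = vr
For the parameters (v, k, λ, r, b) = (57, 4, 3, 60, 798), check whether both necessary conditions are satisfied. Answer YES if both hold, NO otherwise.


Condition (i): r(k − 1) = 60·3 = 180; λ(v − 1) = 3·56 = 168. Match? NO.
Condition (ii): bk = 798·4 = 3192; vr = 57·60 = 3420. Match? NO.
Both conditions hold? NO.

NO


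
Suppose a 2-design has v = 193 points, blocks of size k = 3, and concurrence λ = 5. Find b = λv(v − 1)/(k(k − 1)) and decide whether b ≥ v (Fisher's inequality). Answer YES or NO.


r = λ(v − 1)/(k − 1) = 5·192/2 = 480.
b = vr/k = 193·480/3 = 30880.
Fisher's inequality: b ≥ v ⇔ 30880 ≥ 193? YES.

YES


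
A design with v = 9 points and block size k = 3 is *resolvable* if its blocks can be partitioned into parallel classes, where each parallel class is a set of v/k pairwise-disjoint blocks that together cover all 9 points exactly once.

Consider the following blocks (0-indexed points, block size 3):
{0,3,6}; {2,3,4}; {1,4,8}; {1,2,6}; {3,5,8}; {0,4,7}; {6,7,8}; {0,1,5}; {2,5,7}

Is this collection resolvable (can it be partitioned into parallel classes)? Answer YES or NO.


v = 9, block size k = 3, number of blocks = 9.
For resolvability, blocks must partition into parallel classes of size v/k = 3.
Total blocks must therefore be a multiple of 3: 9 = 3·3 + 0 ⇒ divisible ✓.
Greedy packing gives 3 candidate class(es). Each should be a full parallel class (size 3, covers all 9 points).
  Class 1 (3 blocks): {0,3,6}; {1,4,8}; {2,5,7}. Points covered: [0, 1, 2, 3, 4, 5, 6, 7, 8].
  Class 2 (3 blocks): {2,3,4}; {6,7,8}; {0,1,5}. Points covered: [0, 1, 2, 3, 4, 5, 6, 7, 8].
  Class 3 (3 blocks): {1,2,6}; {3,5,8}; {0,4,7}. Points covered: [0, 1, 2, 3, 4, 5, 6, 7, 8].
All classes full (size 3)? YES. All classes cover every point? YES.
Resolvable? YES.

YES


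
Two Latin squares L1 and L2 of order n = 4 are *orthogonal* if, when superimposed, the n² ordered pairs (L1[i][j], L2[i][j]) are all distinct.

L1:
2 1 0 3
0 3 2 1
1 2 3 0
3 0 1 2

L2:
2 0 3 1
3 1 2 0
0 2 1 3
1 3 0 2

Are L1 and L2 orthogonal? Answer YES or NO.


Form the n² = 16 superimposed pairs (L1[i][j], L2[i][j]), row by row (rows and columns indexed from 0):
row 0: (2,2) (1,0) (0,3) (3,1)
row 1: (0,3) (3,1) (2,2) (1,0)
row 2: (1,0) (2,2) (3,1) (0,3)
row 3: (3,1) (0,3) (1,0) (2,2)
Orthogonality requires all 16 pairs distinct.
But the pair (0,3) repeats: cell (0,2) has L1 = 0, L2 = 3, and cell (1,0) has L1 = 0, L2 = 3.
A repeated pair means some other pair never occurs (only 4 distinct pairs out of 16), so the squares are not orthogonal.
Conclusion: NO.

NO


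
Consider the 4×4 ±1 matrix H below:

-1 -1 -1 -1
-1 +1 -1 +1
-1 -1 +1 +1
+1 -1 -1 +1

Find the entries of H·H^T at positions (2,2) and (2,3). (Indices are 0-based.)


Row 2 of H: [-1, -1, 1, 1].
Row 3 of H: [1, -1, -1, 1].
(H·H^T)[2][2] = Σ_j H[2][j]·H[2][j] = (-1)² + (-1)² + (1)² + (1)² = 1 + 1 + 1 + 1 = 4.
(H·H^T)[2][3] = Σ_j H[2][j]·H[3][j] = (-1)·(1) + (-1)·(-1) + (1)·(-1) + (1)·(1) = -1 + 1 + -1 + 1 = 0.
So rows 2 and 3 are orthogonal; the diagonal entry equals n = 4.

(2,2) entry = 4; (2,3) entry = 0.


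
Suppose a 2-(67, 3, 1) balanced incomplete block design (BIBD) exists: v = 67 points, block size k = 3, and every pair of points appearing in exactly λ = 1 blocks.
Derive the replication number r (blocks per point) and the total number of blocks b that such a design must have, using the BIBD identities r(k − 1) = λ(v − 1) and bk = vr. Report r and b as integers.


Any 2-(v, k, λ) BIBD satisfies two necessary conditions:
  (i)  Each point sits in r blocks, and counting incidences through any fixed point gives r(k − 1) = λ(v − 1), so r = λ(v − 1)/(k − 1).
  (ii) Total incidences bk = vr, so b = vr/k.
Step 1: r = λ(v − 1)/(k − 1) = 1·(67 − 1)/(3 − 1) = 1·66/2 = 66/2 = 33.
Step 2: b = vr/k = 67·33/3 = 2211/3 = 737.
Check integrality: r = 33 ∈ Z ✓, b = 737 ∈ Z ✓.
(These identities are necessary conditions: they determine r and b for any design with these parameters, but do not by themselves prove that one exists.)

r = 33, b = 737.


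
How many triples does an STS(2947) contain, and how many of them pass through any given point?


An STS(v) is a 2-(v, 3, 1) BIBD: block size k = 3, λ = 1.
Replication: r(k − 1) = λ(v − 1) ⇒ r·2 = 2947 − 1 = 2946 ⇒ r = 1473.
Block count: b = v(v − 1)/6 = 2947·2946/6 = 8681862/6 = 1446977.
(Check via bk = vr: 1446977·3 = 4340931 = 2947·1473 = 4340931 ✓.)

r = 1473, b = 1446977.


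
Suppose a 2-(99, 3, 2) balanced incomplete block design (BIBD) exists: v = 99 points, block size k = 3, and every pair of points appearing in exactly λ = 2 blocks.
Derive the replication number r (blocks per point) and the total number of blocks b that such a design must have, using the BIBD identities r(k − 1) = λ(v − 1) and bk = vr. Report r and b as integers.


Any 2-(v, k, λ) BIBD satisfies two necessary conditions:
  (i)  Each point sits in r blocks, and counting incidences through any fixed point gives r(k − 1) = λ(v − 1), so r = λ(v − 1)/(k − 1).
  (ii) Total incidences bk = vr, so b = vr/k.
Step 1: r = λ(v − 1)/(k − 1) = 2·(99 − 1)/(3 − 1) = 2·98/2 = 196/2 = 98.
Step 2: b = vr/k = 99·98/3 = 9702/3 = 3234.
Check integrality: r = 98 ∈ Z ✓, b = 3234 ∈ Z ✓.
(These identities are necessary conditions: they determine r and b for any design with these parameters, but do not by themselves prove that one exists.)

r = 98, b = 3234.


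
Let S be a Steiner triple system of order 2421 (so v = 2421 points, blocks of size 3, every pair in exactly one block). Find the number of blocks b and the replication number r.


An STS(v) is a 2-(v, 3, 1) BIBD: block size k = 3, λ = 1.
Replication: r(k − 1) = λ(v − 1) ⇒ r·2 = 2421 − 1 = 2420 ⇒ r = 1210.
Block count: b = v(v − 1)/6 = 2421·2420/6 = 5858820/6 = 976470.
(Check via bk = vr: 976470·3 = 2929410 = 2421·1210 = 2929410 ✓.)

r = 1210, b = 976470.


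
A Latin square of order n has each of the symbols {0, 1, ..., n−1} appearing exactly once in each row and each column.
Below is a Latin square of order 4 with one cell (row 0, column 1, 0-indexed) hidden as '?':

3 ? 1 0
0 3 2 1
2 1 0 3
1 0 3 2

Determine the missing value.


Row 0 contains symbols [0, 1, 3] — missing [2].
Column 1 contains symbols [0, 1, 3] — missing [2].
The missing symbol must appear in both missing sets; intersection = [2].
Therefore the hidden value is 2.

Missing value = 2.


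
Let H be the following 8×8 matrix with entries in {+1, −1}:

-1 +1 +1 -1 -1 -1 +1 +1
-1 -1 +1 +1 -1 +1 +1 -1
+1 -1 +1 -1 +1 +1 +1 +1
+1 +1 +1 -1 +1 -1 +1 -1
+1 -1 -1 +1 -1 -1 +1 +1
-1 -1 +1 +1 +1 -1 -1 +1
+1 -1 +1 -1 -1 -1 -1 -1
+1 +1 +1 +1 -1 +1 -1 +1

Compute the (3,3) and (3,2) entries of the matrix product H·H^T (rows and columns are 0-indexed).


Row 2 of H: [1, -1, 1, -1, 1, 1, 1, 1].
Row 3 of H: [1, 1, 1, -1, 1, -1, 1, -1].
(H·H^T)[3][3] = Σ_j H[3][j]·H[3][j] = (1)² + (1)² + (1)² + (-1)² + (1)² + (-1)² + (1)² + (-1)² = 1 + 1 + 1 + 1 + 1 + 1 + 1 + 1 = 8.
(H·H^T)[3][2] = Σ_j H[3][j]·H[2][j] = (1)·(1) + (1)·(-1) + (1)·(1) + (-1)·(-1) + (1)·(1) + (-1)·(1) + (1)·(1) + (-1)·(1) = 1 + -1 + 1 + 1 + 1 + -1 + 1 + -1 = 2.
Rows 3 and 2 are not orthogonal (dot product = 2 ≠ 0), so H is not a Hadamard matrix.

(3,3) entry = 8; (3,2) entry = 2.


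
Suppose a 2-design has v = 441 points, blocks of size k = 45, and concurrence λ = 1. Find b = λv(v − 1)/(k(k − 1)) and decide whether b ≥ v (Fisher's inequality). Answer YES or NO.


b = λv(v − 1)/(k(k − 1)) = 1·441·440/(45·44) = 194040/1980 = 98.
Compare with v = 441: b < v, so Fisher's inequality fails.

NO


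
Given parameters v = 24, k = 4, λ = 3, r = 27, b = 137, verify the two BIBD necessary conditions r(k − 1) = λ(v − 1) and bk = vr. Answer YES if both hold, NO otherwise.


Condition (i): r(k − 1) = 27·3 = 81; λ(v − 1) = 3·23 = 69. Match? NO.
Condition (ii): bk = 137·4 = 548; vr = 24·27 = 648. Match? NO.
Both conditions hold? NO.

NO


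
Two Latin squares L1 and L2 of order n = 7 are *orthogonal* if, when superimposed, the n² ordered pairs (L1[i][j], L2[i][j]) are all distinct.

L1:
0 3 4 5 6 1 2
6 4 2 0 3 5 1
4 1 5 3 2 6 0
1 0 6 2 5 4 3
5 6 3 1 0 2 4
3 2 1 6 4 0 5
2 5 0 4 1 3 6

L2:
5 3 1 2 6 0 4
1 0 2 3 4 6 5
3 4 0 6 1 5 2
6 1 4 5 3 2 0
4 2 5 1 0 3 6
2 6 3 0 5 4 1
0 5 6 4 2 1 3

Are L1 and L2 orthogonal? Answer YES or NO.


Form the n² = 49 superimposed pairs (L1[i][j], L2[i][j]), row by row (rows and columns indexed from 0):
row 0: (0,5) (3,3) (4,1) (5,2) (6,6) (1,0) (2,4)
row 1: (6,1) (4,0) (2,2) (0,3) (3,4) (5,6) (1,5)
row 2: (4,3) (1,4) (5,0) (3,6) (2,1) (6,5) (0,2)
row 3: (1,6) (0,1) (6,4) (2,5) (5,3) (4,2) (3,0)
row 4: (5,4) (6,2) (3,5) (1,1) (0,0) (2,3) (4,6)
row 5: (3,2) (2,6) (1,3) (6,0) (4,5) (0,4) (5,1)
row 6: (2,0) (5,5) (0,6) (4,4) (1,2) (3,1) (6,3)
Orthogonality requires all 49 pairs distinct.
Check by first coordinate: for each symbol s of L1, list the L2 entries in the n cells where L1 = s; they must all differ.
  L1 = 0: L2 entries (in reading order) 5, 3, 2, 1, 0, 4, 6 — all 7 distinct ✓
  L1 = 1: L2 entries (in reading order) 0, 5, 4, 6, 1, 3, 2 — all 7 distinct ✓
  L1 = 2: L2 entries (in reading order) 4, 2, 1, 5, 3, 6, 0 — all 7 distinct ✓
  L1 = 3: L2 entries (in reading order) 3, 4, 6, 0, 5, 2, 1 — all 7 distinct ✓
  L1 = 4: L2 entries (in reading order) 1, 0, 3, 2, 6, 5, 4 — all 7 distinct ✓
  L1 = 5: L2 entries (in reading order) 2, 6, 0, 3, 4, 1, 5 — all 7 distinct ✓
  L1 = 6: L2 entries (in reading order) 6, 1, 5, 4, 2, 0, 3 — all 7 distinct ✓
Every symbol of L1 meets every symbol of L2 exactly once, so all 49 pairs are distinct (49 of 49).
Conclusion: YES.

YES


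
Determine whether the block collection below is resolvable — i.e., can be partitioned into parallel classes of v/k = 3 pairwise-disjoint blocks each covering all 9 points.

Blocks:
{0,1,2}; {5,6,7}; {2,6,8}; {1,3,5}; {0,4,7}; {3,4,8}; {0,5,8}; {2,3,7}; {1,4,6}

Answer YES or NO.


v = 9, block size k = 3, number of blocks = 9.
For resolvability, blocks must partition into parallel classes of size v/k = 3.
Total blocks must therefore be a multiple of 3: 9 = 3·3 + 0 ⇒ divisible ✓.
Greedy packing gives 3 candidate class(es). Each should be a full parallel class (size 3, covers all 9 points).
  Class 1 (3 blocks): {0,1,2}; {5,6,7}; {3,4,8}. Points covered: [0, 1, 2, 3, 4, 5, 6, 7, 8].
  Class 2 (3 blocks): {2,6,8}; {1,3,5}; {0,4,7}. Points covered: [0, 1, 2, 3, 4, 5, 6, 7, 8].
  Class 3 (3 blocks): {0,5,8}; {2,3,7}; {1,4,6}. Points covered: [0, 1, 2, 3, 4, 5, 6, 7, 8].
All classes full (size 3)? YES. All classes cover every point? YES.
Resolvable? YES.

YES


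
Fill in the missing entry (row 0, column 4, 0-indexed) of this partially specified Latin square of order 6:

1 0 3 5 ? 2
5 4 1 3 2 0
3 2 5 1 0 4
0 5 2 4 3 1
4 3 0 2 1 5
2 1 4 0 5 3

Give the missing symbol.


Row 0 contains symbols [0, 1, 2, 3, 5] — missing [4].
Column 4 contains symbols [0, 1, 2, 3, 5] — missing [4].
The missing symbol must appear in both missing sets; intersection = [4].
Therefore the hidden value is 4.

Missing value = 4.


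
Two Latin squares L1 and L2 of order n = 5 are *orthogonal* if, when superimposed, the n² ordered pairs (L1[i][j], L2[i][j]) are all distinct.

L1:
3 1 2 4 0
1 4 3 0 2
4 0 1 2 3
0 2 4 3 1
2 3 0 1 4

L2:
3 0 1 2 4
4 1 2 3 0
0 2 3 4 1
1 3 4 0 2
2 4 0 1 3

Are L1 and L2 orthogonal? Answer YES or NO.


Form the n² = 25 superimposed pairs (L1[i][j], L2[i][j]), row by row (rows and columns indexed from 0):
row 0: (3,3) (1,0) (2,1) (4,2) (0,4)
row 1: (1,4) (4,1) (3,2) (0,3) (2,0)
row 2: (4,0) (0,2) (1,3) (2,4) (3,1)
row 3: (0,1) (2,3) (4,4) (3,0) (1,2)
row 4: (2,2) (3,4) (0,0) (1,1) (4,3)
Orthogonality requires all 25 pairs distinct.
Check by first coordinate: for each symbol s of L1, list the L2 entries in the n cells where L1 = s; they must all differ.
  L1 = 0: L2 entries (in reading order) 4, 3, 2, 1, 0 — all 5 distinct ✓
  L1 = 1: L2 entries (in reading order) 0, 4, 3, 2, 1 — all 5 distinct ✓
  L1 = 2: L2 entries (in reading order) 1, 0, 4, 3, 2 — all 5 distinct ✓
  L1 = 3: L2 entries (in reading order) 3, 2, 1, 0, 4 — all 5 distinct ✓
  L1 = 4: L2 entries (in reading order) 2, 1, 0, 4, 3 — all 5 distinct ✓
Every symbol of L1 meets every symbol of L2 exactly once, so all 25 pairs are distinct (25 of 25).
Conclusion: YES.

YES


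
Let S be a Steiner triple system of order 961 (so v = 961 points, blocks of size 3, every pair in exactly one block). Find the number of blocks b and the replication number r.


An STS(v) is a 2-(v, 3, 1) BIBD: block size k = 3, λ = 1.
Replication: r(k − 1) = λ(v − 1) ⇒ r·2 = 961 − 1 = 960 ⇒ r = 480.
Block count: bk = vr ⇒ b·3 = 961·480 = 461280 ⇒ b = 153760.
(Check via b = v(v − 1)/6 = 961·960/6 = 922560/6 = 153760.)

r = 480, b = 153760.


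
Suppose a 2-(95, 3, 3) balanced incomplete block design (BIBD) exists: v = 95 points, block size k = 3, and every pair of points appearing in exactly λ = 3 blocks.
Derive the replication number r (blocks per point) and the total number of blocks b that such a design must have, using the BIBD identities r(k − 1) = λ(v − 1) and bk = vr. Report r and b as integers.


Any 2-(v, k, λ) BIBD satisfies two necessary conditions:
  (i)  Each point sits in r blocks, and counting incidences through any fixed point gives r(k − 1) = λ(v − 1), so r = λ(v − 1)/(k − 1).
  (ii) Total incidences bk = vr, so b = vr/k.
Step 1: r = λ(v − 1)/(k − 1) = 3·(95 − 1)/(3 − 1) = 3·94/2 = 282/2 = 141.
Step 2: b = vr/k = 95·141/3 = 13395/3 = 4465.
Check integrality: r = 141 ∈ Z ✓, b = 4465 ∈ Z ✓.
(These identities are necessary conditions: they determine r and b for any design with these parameters, but do not by themselves prove that one exists.)

r = 141, b = 4465.
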